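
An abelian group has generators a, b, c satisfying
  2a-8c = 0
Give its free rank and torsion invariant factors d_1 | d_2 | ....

Answer: M ≅ ℤ^2 ⊕ ℤ/2

Derivation:
rank_ℚ(R)=1; free=3−1=2
SNF(R) diag = [2] → torsion [2]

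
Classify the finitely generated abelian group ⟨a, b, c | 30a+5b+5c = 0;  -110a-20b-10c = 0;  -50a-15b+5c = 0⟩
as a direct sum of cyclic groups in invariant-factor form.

rank_ℚ(R)=3; free=3−3=0
SNF(R) diag = [5, 10, 20] → torsion [5, 10, 20]

Answer: M ≅ ℤ/5 ⊕ ℤ/10 ⊕ ℤ/20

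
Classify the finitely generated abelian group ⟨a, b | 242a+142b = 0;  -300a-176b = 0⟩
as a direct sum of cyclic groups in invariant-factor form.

rank_ℚ(R)=2; free=2−2=0
SNF(R) diag = [2, 4] → torsion [2, 4]

Answer: M ≅ ℤ/2 ⊕ ℤ/4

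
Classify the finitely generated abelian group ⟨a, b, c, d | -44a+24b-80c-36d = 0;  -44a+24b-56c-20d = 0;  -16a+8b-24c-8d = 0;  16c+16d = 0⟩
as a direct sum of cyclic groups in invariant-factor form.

Answer: M ≅ ℤ/4 ⊕ ℤ/8 ⊕ ℤ/8 ⊕ ℤ/16

Derivation:
rank_ℚ(R)=4; free=4−4=0
SNF(R) diag = [4, 8, 8, 16] → torsion [4, 8, 8, 16]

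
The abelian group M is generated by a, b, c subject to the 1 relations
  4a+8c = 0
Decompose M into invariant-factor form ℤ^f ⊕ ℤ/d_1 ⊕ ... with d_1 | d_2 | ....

rank_ℚ(R)=1; free=3−1=2
SNF(R) diag = [4] → torsion [4]

Answer: M ≅ ℤ^2 ⊕ ℤ/4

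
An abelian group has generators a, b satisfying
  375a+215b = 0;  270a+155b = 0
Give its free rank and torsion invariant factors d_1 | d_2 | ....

Answer: M ≅ ℤ/5 ⊕ ℤ/15

Derivation:
rank_ℚ(R)=2; free=2−2=0
SNF(R) diag = [5, 15] → torsion [5, 15]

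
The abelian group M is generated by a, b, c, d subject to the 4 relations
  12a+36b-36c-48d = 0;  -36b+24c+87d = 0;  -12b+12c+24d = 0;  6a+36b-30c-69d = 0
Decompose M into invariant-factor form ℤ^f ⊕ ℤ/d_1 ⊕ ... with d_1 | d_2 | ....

rank_ℚ(R)=4; free=4−4=0
SNF(R) diag = [3, 6, 12, 12] → torsion [3, 6, 12, 12]

Answer: M ≅ ℤ/3 ⊕ ℤ/6 ⊕ ℤ/12 ⊕ ℤ/12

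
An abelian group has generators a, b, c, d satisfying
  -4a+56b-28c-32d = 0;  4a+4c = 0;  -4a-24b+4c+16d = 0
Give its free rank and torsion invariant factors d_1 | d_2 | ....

rank_ℚ(R)=3; free=4−3=1
SNF(R) diag = [4, 8, 16] → torsion [4, 8, 16]

Answer: M ≅ ℤ^1 ⊕ ℤ/4 ⊕ ℤ/8 ⊕ ℤ/16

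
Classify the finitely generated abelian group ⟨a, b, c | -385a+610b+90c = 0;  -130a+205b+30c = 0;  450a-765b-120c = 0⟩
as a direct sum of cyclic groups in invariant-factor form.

Answer: M ≅ ℤ/5 ⊕ ℤ/15 ⊕ ℤ/30

Derivation:
rank_ℚ(R)=3; free=3−3=0
SNF(R) diag = [5, 15, 30] → torsion [5, 15, 30]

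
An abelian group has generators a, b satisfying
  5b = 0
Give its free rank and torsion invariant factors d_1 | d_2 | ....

Answer: M ≅ ℤ^1 ⊕ ℤ/5

Derivation:
rank_ℚ(R)=1; free=2−1=1
SNF(R) diag = [5] → torsion [5]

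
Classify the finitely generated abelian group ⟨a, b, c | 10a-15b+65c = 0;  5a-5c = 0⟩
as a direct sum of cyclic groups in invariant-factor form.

Answer: M ≅ ℤ^1 ⊕ ℤ/5 ⊕ ℤ/15

Derivation:
rank_ℚ(R)=2; free=3−2=1
SNF(R) diag = [5, 15] → torsion [5, 15]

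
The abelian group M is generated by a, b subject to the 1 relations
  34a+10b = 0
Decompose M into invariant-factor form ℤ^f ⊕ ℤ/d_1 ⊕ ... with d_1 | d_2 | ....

Answer: M ≅ ℤ^1 ⊕ ℤ/2

Derivation:
rank_ℚ(R)=1; free=2−1=1
SNF(R) diag = [2] → torsion [2]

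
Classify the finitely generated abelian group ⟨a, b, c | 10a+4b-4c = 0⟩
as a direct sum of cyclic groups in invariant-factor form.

rank_ℚ(R)=1; free=3−1=2
SNF(R) diag = [2] → torsion [2]

Answer: M ≅ ℤ^2 ⊕ ℤ/2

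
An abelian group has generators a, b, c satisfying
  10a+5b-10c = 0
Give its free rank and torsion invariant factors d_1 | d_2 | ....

Answer: M ≅ ℤ^2 ⊕ ℤ/5

Derivation:
rank_ℚ(R)=1; free=3−1=2
SNF(R) diag = [5] → torsion [5]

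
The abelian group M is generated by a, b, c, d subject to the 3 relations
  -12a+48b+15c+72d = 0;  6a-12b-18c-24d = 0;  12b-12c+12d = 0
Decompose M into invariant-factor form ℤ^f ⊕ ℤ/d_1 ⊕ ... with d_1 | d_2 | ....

rank_ℚ(R)=3; free=4−3=1
SNF(R) diag = [3, 6, 12] → torsion [3, 6, 12]

Answer: M ≅ ℤ^1 ⊕ ℤ/3 ⊕ ℤ/6 ⊕ ℤ/12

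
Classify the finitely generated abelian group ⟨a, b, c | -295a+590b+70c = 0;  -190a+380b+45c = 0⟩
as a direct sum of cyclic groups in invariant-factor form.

rank_ℚ(R)=2; free=3−2=1
SNF(R) diag = [5, 5] → torsion [5, 5]

Answer: M ≅ ℤ^1 ⊕ ℤ/5 ⊕ ℤ/5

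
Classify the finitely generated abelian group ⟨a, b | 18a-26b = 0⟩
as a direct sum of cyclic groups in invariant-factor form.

Answer: M ≅ ℤ^1 ⊕ ℤ/2

Derivation:
rank_ℚ(R)=1; free=2−1=1
SNF(R) diag = [2] → torsion [2]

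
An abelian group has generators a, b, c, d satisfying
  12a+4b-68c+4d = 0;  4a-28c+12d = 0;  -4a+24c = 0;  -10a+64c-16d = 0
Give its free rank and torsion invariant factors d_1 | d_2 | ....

rank_ℚ(R)=4; free=4−4=0
SNF(R) diag = [2, 4, 4, 8] → torsion [2, 4, 4, 8]

Answer: M ≅ ℤ/2 ⊕ ℤ/4 ⊕ ℤ/4 ⊕ ℤ/8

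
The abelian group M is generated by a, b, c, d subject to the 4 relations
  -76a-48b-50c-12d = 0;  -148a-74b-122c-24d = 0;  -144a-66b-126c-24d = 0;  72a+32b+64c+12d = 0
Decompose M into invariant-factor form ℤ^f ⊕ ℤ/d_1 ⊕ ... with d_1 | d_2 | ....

rank_ℚ(R)=4; free=4−4=0
SNF(R) diag = [2, 2, 4, 12] → torsion [2, 2, 4, 12]

Answer: M ≅ ℤ/2 ⊕ ℤ/2 ⊕ ℤ/4 ⊕ ℤ/12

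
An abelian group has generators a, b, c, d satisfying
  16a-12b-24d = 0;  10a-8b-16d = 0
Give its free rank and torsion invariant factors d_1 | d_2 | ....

rank_ℚ(R)=2; free=4−2=2
SNF(R) diag = [2, 4] → torsion [2, 4]

Answer: M ≅ ℤ^2 ⊕ ℤ/2 ⊕ ℤ/4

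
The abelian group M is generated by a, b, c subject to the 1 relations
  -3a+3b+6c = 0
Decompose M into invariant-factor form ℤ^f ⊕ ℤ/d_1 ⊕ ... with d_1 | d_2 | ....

rank_ℚ(R)=1; free=3−1=2
SNF(R) diag = [3] → torsion [3]

Answer: M ≅ ℤ^2 ⊕ ℤ/3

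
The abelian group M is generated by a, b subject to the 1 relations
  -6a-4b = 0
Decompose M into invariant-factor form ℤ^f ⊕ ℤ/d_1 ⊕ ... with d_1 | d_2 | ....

Answer: M ≅ ℤ^1 ⊕ ℤ/2

Derivation:
rank_ℚ(R)=1; free=2−1=1
SNF(R) diag = [2] → torsion [2]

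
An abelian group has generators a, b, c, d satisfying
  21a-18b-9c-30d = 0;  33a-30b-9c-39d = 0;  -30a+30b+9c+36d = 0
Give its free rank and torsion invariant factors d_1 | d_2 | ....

rank_ℚ(R)=3; free=4−3=1
SNF(R) diag = [3, 3, 9] → torsion [3, 3, 9]

Answer: M ≅ ℤ^1 ⊕ ℤ/3 ⊕ ℤ/3 ⊕ ℤ/9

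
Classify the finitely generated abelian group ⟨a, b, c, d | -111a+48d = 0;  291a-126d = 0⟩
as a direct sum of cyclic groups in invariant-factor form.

Answer: M ≅ ℤ^2 ⊕ ℤ/3 ⊕ ℤ/6

Derivation:
rank_ℚ(R)=2; free=4−2=2
SNF(R) diag = [3, 6] → torsion [3, 6]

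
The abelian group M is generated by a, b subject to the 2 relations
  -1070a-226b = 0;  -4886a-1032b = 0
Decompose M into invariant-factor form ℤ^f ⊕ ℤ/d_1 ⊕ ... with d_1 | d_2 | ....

Answer: M ≅ ℤ/2 ⊕ ℤ/2

Derivation:
rank_ℚ(R)=2; free=2−2=0
SNF(R) diag = [2, 2] → torsion [2, 2]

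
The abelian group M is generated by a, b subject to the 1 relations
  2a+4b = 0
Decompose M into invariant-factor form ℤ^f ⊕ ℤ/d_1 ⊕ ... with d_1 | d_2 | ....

rank_ℚ(R)=1; free=2−1=1
SNF(R) diag = [2] → torsion [2]

Answer: M ≅ ℤ^1 ⊕ ℤ/2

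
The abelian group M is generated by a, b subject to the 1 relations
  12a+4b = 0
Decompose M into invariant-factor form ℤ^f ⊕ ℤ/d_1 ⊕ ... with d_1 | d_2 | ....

Answer: M ≅ ℤ^1 ⊕ ℤ/4

Derivation:
rank_ℚ(R)=1; free=2−1=1
SNF(R) diag = [4] → torsion [4]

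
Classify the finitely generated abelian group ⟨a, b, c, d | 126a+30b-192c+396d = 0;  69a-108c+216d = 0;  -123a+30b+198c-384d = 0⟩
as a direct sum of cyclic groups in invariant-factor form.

Answer: M ≅ ℤ^1 ⊕ ℤ/3 ⊕ ℤ/6 ⊕ ℤ/6

Derivation:
rank_ℚ(R)=3; free=4−3=1
SNF(R) diag = [3, 6, 6] → torsion [3, 6, 6]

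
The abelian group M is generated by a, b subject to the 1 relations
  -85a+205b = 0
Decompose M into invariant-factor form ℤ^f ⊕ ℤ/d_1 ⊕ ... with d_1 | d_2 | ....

Answer: M ≅ ℤ^1 ⊕ ℤ/5

Derivation:
rank_ℚ(R)=1; free=2−1=1
SNF(R) diag = [5] → torsion [5]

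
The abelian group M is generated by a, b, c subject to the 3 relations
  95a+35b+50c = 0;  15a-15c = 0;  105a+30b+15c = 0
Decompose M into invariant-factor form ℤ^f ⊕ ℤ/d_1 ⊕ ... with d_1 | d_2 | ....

Answer: M ≅ ℤ/5 ⊕ ℤ/15 ⊕ ℤ/30

Derivation:
rank_ℚ(R)=3; free=3−3=0
SNF(R) diag = [5, 15, 30] → torsion [5, 15, 30]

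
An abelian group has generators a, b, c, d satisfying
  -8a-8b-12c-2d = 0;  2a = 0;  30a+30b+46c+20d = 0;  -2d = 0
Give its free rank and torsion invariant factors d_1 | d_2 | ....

Answer: M ≅ ℤ/2 ⊕ ℤ/2 ⊕ ℤ/2 ⊕ ℤ/4

Derivation:
rank_ℚ(R)=4; free=4−4=0
SNF(R) diag = [2, 2, 2, 4] → torsion [2, 2, 2, 4]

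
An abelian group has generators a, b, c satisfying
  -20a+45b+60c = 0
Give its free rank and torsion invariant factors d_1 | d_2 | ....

rank_ℚ(R)=1; free=3−1=2
SNF(R) diag = [5] → torsion [5]

Answer: M ≅ ℤ^2 ⊕ ℤ/5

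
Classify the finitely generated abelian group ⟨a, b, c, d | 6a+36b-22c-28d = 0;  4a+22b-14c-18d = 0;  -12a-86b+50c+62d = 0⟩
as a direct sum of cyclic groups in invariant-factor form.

rank_ℚ(R)=3; free=4−3=1
SNF(R) diag = [2, 2, 4] → torsion [2, 2, 4]

Answer: M ≅ ℤ^1 ⊕ ℤ/2 ⊕ ℤ/2 ⊕ ℤ/4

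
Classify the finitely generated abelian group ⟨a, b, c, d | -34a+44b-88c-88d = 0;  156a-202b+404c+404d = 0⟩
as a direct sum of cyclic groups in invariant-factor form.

rank_ℚ(R)=2; free=4−2=2
SNF(R) diag = [2, 2] → torsion [2, 2]

Answer: M ≅ ℤ^2 ⊕ ℤ/2 ⊕ ℤ/2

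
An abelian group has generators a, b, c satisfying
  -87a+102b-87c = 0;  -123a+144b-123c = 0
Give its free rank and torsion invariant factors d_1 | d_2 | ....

rank_ℚ(R)=2; free=3−2=1
SNF(R) diag = [3, 6] → torsion [3, 6]

Answer: M ≅ ℤ^1 ⊕ ℤ/3 ⊕ ℤ/6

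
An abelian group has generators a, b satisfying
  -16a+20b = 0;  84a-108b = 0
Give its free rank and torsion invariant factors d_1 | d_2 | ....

Answer: M ≅ ℤ/4 ⊕ ℤ/12

Derivation:
rank_ℚ(R)=2; free=2−2=0
SNF(R) diag = [4, 12] → torsion [4, 12]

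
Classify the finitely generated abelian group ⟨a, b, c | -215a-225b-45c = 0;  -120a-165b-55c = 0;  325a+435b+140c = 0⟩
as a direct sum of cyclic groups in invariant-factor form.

rank_ℚ(R)=3; free=3−3=0
SNF(R) diag = [5, 5, 15] → torsion [5, 5, 15]

Answer: M ≅ ℤ/5 ⊕ ℤ/5 ⊕ ℤ/15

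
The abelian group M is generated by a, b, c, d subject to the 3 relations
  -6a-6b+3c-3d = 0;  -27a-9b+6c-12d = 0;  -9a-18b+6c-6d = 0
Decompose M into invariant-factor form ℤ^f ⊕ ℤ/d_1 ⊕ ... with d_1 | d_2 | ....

rank_ℚ(R)=3; free=4−3=1
SNF(R) diag = [3, 3, 3] → torsion [3, 3, 3]

Answer: M ≅ ℤ^1 ⊕ ℤ/3 ⊕ ℤ/3 ⊕ ℤ/3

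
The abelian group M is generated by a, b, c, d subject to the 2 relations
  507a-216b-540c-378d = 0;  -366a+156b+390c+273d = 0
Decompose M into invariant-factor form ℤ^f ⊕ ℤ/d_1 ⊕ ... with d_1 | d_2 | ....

Answer: M ≅ ℤ^2 ⊕ ℤ/3 ⊕ ℤ/3

Derivation:
rank_ℚ(R)=2; free=4−2=2
SNF(R) diag = [3, 3] → torsion [3, 3]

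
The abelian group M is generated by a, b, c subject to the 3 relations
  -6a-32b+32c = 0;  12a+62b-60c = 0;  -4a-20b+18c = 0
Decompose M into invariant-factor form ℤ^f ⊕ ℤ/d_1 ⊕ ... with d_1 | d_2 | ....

Answer: M ≅ ℤ/2 ⊕ ℤ/2 ⊕ ℤ/2

Derivation:
rank_ℚ(R)=3; free=3−3=0
SNF(R) diag = [2, 2, 2] → torsion [2, 2, 2]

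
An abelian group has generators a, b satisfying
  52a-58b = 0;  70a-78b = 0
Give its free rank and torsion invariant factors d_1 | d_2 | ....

rank_ℚ(R)=2; free=2−2=0
SNF(R) diag = [2, 2] → torsion [2, 2]

Answer: M ≅ ℤ/2 ⊕ ℤ/2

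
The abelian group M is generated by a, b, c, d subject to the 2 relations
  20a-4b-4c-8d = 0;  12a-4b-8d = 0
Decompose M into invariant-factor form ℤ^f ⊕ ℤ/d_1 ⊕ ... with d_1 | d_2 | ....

Answer: M ≅ ℤ^2 ⊕ ℤ/4 ⊕ ℤ/4

Derivation:
rank_ℚ(R)=2; free=4−2=2
SNF(R) diag = [4, 4] → torsion [4, 4]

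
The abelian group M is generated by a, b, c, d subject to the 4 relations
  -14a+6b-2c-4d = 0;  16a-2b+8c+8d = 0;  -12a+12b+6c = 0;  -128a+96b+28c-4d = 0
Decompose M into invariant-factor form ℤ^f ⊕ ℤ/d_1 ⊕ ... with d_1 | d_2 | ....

rank_ℚ(R)=4; free=4−4=0
SNF(R) diag = [2, 2, 6, 12] → torsion [2, 2, 6, 12]

Answer: M ≅ ℤ/2 ⊕ ℤ/2 ⊕ ℤ/6 ⊕ ℤ/12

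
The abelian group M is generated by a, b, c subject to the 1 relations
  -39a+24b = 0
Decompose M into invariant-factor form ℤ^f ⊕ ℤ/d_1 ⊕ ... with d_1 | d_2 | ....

Answer: M ≅ ℤ^2 ⊕ ℤ/3

Derivation:
rank_ℚ(R)=1; free=3−1=2
SNF(R) diag = [3] → torsion [3]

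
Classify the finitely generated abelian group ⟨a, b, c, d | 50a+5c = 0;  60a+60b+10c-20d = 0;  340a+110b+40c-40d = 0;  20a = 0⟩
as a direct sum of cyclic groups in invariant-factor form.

rank_ℚ(R)=4; free=4−4=0
SNF(R) diag = [5, 10, 20, 20] → torsion [5, 10, 20, 20]

Answer: M ≅ ℤ/5 ⊕ ℤ/10 ⊕ ℤ/20 ⊕ ℤ/20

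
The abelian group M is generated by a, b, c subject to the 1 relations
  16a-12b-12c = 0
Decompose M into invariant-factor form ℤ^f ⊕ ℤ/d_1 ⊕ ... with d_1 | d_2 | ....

rank_ℚ(R)=1; free=3−1=2
SNF(R) diag = [4] → torsion [4]

Answer: M ≅ ℤ^2 ⊕ ℤ/4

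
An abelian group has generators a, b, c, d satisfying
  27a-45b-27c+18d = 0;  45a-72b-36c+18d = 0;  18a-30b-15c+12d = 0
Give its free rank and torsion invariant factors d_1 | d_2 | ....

Answer: M ≅ ℤ^1 ⊕ ℤ/3 ⊕ ℤ/9 ⊕ ℤ/9

Derivation:
rank_ℚ(R)=3; free=4−3=1
SNF(R) diag = [3, 9, 9] → torsion [3, 9, 9]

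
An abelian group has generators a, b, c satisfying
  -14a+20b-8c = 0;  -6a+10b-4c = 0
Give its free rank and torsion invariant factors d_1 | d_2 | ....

rank_ℚ(R)=2; free=3−2=1
SNF(R) diag = [2, 2] → torsion [2, 2]

Answer: M ≅ ℤ^1 ⊕ ℤ/2 ⊕ ℤ/2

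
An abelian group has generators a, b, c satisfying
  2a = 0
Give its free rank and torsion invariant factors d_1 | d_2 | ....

Answer: M ≅ ℤ^2 ⊕ ℤ/2

Derivation:
rank_ℚ(R)=1; free=3−1=2
SNF(R) diag = [2] → torsion [2]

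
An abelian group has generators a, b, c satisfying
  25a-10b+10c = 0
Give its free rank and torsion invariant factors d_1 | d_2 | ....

Answer: M ≅ ℤ^2 ⊕ ℤ/5

Derivation:
rank_ℚ(R)=1; free=3−1=2
SNF(R) diag = [5] → torsion [5]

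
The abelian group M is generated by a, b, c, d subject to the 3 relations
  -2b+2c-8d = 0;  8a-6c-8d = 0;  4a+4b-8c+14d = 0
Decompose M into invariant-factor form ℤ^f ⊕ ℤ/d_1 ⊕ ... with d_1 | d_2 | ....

Answer: M ≅ ℤ^1 ⊕ ℤ/2 ⊕ ℤ/2 ⊕ ℤ/2

Derivation:
rank_ℚ(R)=3; free=4−3=1
SNF(R) diag = [2, 2, 2] → torsion [2, 2, 2]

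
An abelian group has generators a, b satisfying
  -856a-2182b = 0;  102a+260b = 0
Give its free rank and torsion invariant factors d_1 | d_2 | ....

rank_ℚ(R)=2; free=2−2=0
SNF(R) diag = [2, 2] → torsion [2, 2]

Answer: M ≅ ℤ/2 ⊕ ℤ/2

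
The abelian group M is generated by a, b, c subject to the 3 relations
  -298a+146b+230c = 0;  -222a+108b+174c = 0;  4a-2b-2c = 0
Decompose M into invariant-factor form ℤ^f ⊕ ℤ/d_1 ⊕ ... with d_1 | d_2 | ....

rank_ℚ(R)=3; free=3−3=0
SNF(R) diag = [2, 6, 18] → torsion [2, 6, 18]

Answer: M ≅ ℤ/2 ⊕ ℤ/6 ⊕ ℤ/18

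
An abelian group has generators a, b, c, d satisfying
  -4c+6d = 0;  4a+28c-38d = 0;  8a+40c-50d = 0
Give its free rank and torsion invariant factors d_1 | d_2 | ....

Answer: M ≅ ℤ^1 ⊕ ℤ/2 ⊕ ℤ/4 ⊕ ℤ/4

Derivation:
rank_ℚ(R)=3; free=4−3=1
SNF(R) diag = [2, 4, 4] → torsion [2, 4, 4]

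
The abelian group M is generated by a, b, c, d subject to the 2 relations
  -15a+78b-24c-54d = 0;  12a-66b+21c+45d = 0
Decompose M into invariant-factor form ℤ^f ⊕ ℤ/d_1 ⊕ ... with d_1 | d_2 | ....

Answer: M ≅ ℤ^2 ⊕ ℤ/3 ⊕ ℤ/9

Derivation:
rank_ℚ(R)=2; free=4−2=2
SNF(R) diag = [3, 9] → torsion [3, 9]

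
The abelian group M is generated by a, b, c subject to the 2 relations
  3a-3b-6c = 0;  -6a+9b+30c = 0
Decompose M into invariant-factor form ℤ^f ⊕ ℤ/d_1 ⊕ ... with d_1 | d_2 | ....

rank_ℚ(R)=2; free=3−2=1
SNF(R) diag = [3, 3] → torsion [3, 3]

Answer: M ≅ ℤ^1 ⊕ ℤ/3 ⊕ ℤ/3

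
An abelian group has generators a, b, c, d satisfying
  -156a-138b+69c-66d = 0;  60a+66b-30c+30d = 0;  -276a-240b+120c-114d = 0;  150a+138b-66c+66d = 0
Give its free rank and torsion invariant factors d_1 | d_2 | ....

Answer: M ≅ ℤ/3 ⊕ ℤ/6 ⊕ ℤ/18 ⊕ ℤ/18

Derivation:
rank_ℚ(R)=4; free=4−4=0
SNF(R) diag = [3, 6, 18, 18] → torsion [3, 6, 18, 18]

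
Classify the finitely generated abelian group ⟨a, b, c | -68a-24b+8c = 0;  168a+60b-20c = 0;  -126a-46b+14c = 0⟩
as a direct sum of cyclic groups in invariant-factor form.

Answer: M ≅ ℤ/2 ⊕ ℤ/4 ⊕ ℤ/8

Derivation:
rank_ℚ(R)=3; free=3−3=0
SNF(R) diag = [2, 4, 8] → torsion [2, 4, 8]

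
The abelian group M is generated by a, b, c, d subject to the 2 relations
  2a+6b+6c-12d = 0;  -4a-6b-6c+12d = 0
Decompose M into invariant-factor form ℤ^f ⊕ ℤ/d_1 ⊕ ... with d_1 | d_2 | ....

Answer: M ≅ ℤ^2 ⊕ ℤ/2 ⊕ ℤ/6

Derivation:
rank_ℚ(R)=2; free=4−2=2
SNF(R) diag = [2, 6] → torsion [2, 6]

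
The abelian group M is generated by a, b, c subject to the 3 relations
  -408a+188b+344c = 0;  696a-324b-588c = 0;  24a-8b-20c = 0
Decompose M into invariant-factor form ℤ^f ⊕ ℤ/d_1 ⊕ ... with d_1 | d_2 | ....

rank_ℚ(R)=3; free=3−3=0
SNF(R) diag = [4, 12, 24] → torsion [4, 12, 24]

Answer: M ≅ ℤ/4 ⊕ ℤ/12 ⊕ ℤ/24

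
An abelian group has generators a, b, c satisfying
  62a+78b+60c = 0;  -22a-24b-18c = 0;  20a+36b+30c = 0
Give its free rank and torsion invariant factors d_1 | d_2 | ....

Answer: M ≅ ℤ/2 ⊕ ℤ/6 ⊕ ℤ/18

Derivation:
rank_ℚ(R)=3; free=3−3=0
SNF(R) diag = [2, 6, 18] → torsion [2, 6, 18]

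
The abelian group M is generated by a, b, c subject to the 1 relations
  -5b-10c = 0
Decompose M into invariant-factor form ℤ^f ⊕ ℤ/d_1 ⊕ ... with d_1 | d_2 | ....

Answer: M ≅ ℤ^2 ⊕ ℤ/5

Derivation:
rank_ℚ(R)=1; free=3−1=2
SNF(R) diag = [5] → torsion [5]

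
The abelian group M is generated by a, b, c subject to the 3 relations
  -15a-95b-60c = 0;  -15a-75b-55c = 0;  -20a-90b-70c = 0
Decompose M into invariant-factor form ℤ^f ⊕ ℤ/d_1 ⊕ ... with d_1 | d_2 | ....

rank_ℚ(R)=3; free=3−3=0
SNF(R) diag = [5, 5, 10] → torsion [5, 5, 10]

Answer: M ≅ ℤ/5 ⊕ ℤ/5 ⊕ ℤ/10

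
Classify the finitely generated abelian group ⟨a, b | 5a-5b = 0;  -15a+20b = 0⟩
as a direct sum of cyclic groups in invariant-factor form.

rank_ℚ(R)=2; free=2−2=0
SNF(R) diag = [5, 5] → torsion [5, 5]

Answer: M ≅ ℤ/5 ⊕ ℤ/5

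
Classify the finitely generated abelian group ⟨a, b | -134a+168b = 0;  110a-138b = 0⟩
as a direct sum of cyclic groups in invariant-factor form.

rank_ℚ(R)=2; free=2−2=0
SNF(R) diag = [2, 6] → torsion [2, 6]

Answer: M ≅ ℤ/2 ⊕ ℤ/6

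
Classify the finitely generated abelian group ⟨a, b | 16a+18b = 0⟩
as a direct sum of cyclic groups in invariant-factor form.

rank_ℚ(R)=1; free=2−1=1
SNF(R) diag = [2] → torsion [2]

Answer: M ≅ ℤ^1 ⊕ ℤ/2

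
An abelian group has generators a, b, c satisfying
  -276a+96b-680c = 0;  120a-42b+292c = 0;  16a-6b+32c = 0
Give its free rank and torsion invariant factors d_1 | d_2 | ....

rank_ℚ(R)=3; free=3−3=0
SNF(R) diag = [2, 4, 12] → torsion [2, 4, 12]

Answer: M ≅ ℤ/2 ⊕ ℤ/4 ⊕ ℤ/12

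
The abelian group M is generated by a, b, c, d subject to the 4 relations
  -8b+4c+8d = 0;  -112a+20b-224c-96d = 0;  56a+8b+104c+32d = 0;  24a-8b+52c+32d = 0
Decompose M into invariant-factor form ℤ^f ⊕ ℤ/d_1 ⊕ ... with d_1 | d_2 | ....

Answer: M ≅ ℤ/4 ⊕ ℤ/4 ⊕ ℤ/8 ⊕ ℤ/24

Derivation:
rank_ℚ(R)=4; free=4−4=0
SNF(R) diag = [4, 4, 8, 24] → torsion [4, 4, 8, 24]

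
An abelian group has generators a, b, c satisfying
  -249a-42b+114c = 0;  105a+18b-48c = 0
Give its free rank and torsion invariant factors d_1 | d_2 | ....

Answer: M ≅ ℤ^1 ⊕ ℤ/3 ⊕ ℤ/6

Derivation:
rank_ℚ(R)=2; free=3−2=1
SNF(R) diag = [3, 6] → torsion [3, 6]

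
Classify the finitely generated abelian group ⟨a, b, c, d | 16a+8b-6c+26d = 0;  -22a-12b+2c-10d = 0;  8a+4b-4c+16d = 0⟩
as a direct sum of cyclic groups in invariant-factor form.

rank_ℚ(R)=3; free=4−3=1
SNF(R) diag = [2, 2, 4] → torsion [2, 2, 4]

Answer: M ≅ ℤ^1 ⊕ ℤ/2 ⊕ ℤ/2 ⊕ ℤ/4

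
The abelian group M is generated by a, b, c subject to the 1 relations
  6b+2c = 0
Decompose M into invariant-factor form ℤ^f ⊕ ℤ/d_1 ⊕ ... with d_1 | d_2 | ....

rank_ℚ(R)=1; free=3−1=2
SNF(R) diag = [2] → torsion [2]

Answer: M ≅ ℤ^2 ⊕ ℤ/2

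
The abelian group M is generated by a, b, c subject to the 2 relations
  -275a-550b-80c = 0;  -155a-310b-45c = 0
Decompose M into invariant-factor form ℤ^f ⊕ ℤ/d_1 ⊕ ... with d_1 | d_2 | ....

Answer: M ≅ ℤ^1 ⊕ ℤ/5 ⊕ ℤ/5

Derivation:
rank_ℚ(R)=2; free=3−2=1
SNF(R) diag = [5, 5] → torsion [5, 5]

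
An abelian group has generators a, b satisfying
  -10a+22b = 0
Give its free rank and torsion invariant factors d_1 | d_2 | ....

Answer: M ≅ ℤ^1 ⊕ ℤ/2

Derivation:
rank_ℚ(R)=1; free=2−1=1
SNF(R) diag = [2] → torsion [2]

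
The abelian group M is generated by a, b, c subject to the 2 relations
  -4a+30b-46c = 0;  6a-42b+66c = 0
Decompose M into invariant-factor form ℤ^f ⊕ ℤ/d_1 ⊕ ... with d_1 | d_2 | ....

rank_ℚ(R)=2; free=3−2=1
SNF(R) diag = [2, 6] → torsion [2, 6]

Answer: M ≅ ℤ^1 ⊕ ℤ/2 ⊕ ℤ/6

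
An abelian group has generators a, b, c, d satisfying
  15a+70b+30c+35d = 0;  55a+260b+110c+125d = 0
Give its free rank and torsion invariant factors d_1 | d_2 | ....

rank_ℚ(R)=2; free=4−2=2
SNF(R) diag = [5, 10] → torsion [5, 10]

Answer: M ≅ ℤ^2 ⊕ ℤ/5 ⊕ ℤ/10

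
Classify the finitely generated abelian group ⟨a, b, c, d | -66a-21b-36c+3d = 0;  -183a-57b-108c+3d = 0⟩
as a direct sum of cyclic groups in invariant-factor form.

Answer: M ≅ ℤ^2 ⊕ ℤ/3 ⊕ ℤ/9

Derivation:
rank_ℚ(R)=2; free=4−2=2
SNF(R) diag = [3, 9] → torsion [3, 9]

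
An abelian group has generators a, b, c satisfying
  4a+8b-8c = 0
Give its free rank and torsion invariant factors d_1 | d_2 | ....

rank_ℚ(R)=1; free=3−1=2
SNF(R) diag = [4] → torsion [4]

Answer: M ≅ ℤ^2 ⊕ ℤ/4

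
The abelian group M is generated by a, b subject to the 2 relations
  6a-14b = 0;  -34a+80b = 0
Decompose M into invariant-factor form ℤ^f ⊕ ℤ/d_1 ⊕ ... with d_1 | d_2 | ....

rank_ℚ(R)=2; free=2−2=0
SNF(R) diag = [2, 2] → torsion [2, 2]

Answer: M ≅ ℤ/2 ⊕ ℤ/2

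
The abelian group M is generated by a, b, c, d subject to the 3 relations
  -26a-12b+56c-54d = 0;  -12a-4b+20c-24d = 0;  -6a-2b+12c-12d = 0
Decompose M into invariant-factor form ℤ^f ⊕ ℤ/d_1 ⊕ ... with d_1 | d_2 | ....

rank_ℚ(R)=3; free=4−3=1
SNF(R) diag = [2, 2, 4] → torsion [2, 2, 4]

Answer: M ≅ ℤ^1 ⊕ ℤ/2 ⊕ ℤ/2 ⊕ ℤ/4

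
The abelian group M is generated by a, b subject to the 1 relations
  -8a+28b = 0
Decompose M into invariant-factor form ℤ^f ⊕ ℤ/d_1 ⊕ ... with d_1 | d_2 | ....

rank_ℚ(R)=1; free=2−1=1
SNF(R) diag = [4] → torsion [4]

Answer: M ≅ ℤ^1 ⊕ ℤ/4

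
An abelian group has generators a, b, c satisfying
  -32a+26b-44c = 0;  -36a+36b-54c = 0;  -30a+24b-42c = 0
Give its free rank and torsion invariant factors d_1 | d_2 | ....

rank_ℚ(R)=3; free=3−3=0
SNF(R) diag = [2, 6, 18] → torsion [2, 6, 18]

Answer: M ≅ ℤ/2 ⊕ ℤ/6 ⊕ ℤ/18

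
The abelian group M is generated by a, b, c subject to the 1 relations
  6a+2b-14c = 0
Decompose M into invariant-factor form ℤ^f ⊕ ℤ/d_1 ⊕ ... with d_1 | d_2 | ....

Answer: M ≅ ℤ^2 ⊕ ℤ/2

Derivation:
rank_ℚ(R)=1; free=3−1=2
SNF(R) diag = [2] → torsion [2]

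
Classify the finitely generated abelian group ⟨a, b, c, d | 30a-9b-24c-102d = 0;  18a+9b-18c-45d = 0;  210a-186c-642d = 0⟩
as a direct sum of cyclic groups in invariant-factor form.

rank_ℚ(R)=3; free=4−3=1
SNF(R) diag = [3, 9, 18] → torsion [3, 9, 18]

Answer: M ≅ ℤ^1 ⊕ ℤ/3 ⊕ ℤ/9 ⊕ ℤ/18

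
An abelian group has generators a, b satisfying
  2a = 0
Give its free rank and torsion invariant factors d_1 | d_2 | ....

Answer: M ≅ ℤ^1 ⊕ ℤ/2

Derivation:
rank_ℚ(R)=1; free=2−1=1
SNF(R) diag = [2] → torsion [2]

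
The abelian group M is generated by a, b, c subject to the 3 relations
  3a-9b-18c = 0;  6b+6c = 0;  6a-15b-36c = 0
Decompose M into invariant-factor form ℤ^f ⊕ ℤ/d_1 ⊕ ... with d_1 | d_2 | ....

Answer: M ≅ ℤ/3 ⊕ ℤ/3 ⊕ ℤ/6

Derivation:
rank_ℚ(R)=3; free=3−3=0
SNF(R) diag = [3, 3, 6] → torsion [3, 3, 6]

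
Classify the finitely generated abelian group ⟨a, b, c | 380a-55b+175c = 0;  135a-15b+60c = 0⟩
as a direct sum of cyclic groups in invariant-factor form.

Answer: M ≅ ℤ^1 ⊕ ℤ/5 ⊕ ℤ/15

Derivation:
rank_ℚ(R)=2; free=3−2=1
SNF(R) diag = [5, 15] → torsion [5, 15]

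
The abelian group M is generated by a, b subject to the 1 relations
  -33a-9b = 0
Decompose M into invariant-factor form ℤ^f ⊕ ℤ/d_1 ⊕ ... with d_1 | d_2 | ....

rank_ℚ(R)=1; free=2−1=1
SNF(R) diag = [3] → torsion [3]

Answer: M ≅ ℤ^1 ⊕ ℤ/3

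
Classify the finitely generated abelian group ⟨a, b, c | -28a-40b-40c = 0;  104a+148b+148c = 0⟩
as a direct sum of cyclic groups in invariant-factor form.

rank_ℚ(R)=2; free=3−2=1
SNF(R) diag = [4, 4] → torsion [4, 4]

Answer: M ≅ ℤ^1 ⊕ ℤ/4 ⊕ ℤ/4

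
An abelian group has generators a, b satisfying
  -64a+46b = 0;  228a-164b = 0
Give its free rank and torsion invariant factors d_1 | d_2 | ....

rank_ℚ(R)=2; free=2−2=0
SNF(R) diag = [2, 4] → torsion [2, 4]

Answer: M ≅ ℤ/2 ⊕ ℤ/4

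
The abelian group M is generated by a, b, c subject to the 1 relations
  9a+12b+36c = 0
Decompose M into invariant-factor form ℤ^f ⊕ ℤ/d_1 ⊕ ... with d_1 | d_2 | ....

rank_ℚ(R)=1; free=3−1=2
SNF(R) diag = [3] → torsion [3]

Answer: M ≅ ℤ^2 ⊕ ℤ/3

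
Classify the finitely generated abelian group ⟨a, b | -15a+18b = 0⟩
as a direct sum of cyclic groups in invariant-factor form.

rank_ℚ(R)=1; free=2−1=1
SNF(R) diag = [3] → torsion [3]

Answer: M ≅ ℤ^1 ⊕ ℤ/3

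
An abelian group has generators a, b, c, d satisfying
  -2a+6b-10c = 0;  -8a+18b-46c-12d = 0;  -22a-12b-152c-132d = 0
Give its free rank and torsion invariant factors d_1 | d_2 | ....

Answer: M ≅ ℤ^1 ⊕ ℤ/2 ⊕ ℤ/6 ⊕ ℤ/12

Derivation:
rank_ℚ(R)=3; free=4−3=1
SNF(R) diag = [2, 6, 12] → torsion [2, 6, 12]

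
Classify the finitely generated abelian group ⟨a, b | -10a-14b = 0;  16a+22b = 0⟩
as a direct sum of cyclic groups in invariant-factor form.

Answer: M ≅ ℤ/2 ⊕ ℤ/2

Derivation:
rank_ℚ(R)=2; free=2−2=0
SNF(R) diag = [2, 2] → torsion [2, 2]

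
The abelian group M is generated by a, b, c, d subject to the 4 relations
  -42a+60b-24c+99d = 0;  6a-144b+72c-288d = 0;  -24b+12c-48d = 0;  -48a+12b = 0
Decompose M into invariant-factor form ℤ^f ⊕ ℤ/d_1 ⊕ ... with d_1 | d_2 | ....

Answer: M ≅ ℤ/3 ⊕ ℤ/6 ⊕ ℤ/12 ⊕ ℤ/12

Derivation:
rank_ℚ(R)=4; free=4−4=0
SNF(R) diag = [3, 6, 12, 12] → torsion [3, 6, 12, 12]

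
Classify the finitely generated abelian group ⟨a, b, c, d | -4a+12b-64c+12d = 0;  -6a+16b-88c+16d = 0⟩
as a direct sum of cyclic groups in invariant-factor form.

rank_ℚ(R)=2; free=4−2=2
SNF(R) diag = [2, 4] → torsion [2, 4]

Answer: M ≅ ℤ^2 ⊕ ℤ/2 ⊕ ℤ/4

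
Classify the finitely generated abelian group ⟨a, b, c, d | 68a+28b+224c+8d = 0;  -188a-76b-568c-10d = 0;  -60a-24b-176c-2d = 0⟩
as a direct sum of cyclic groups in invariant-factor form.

Answer: M ≅ ℤ^1 ⊕ ℤ/2 ⊕ ℤ/4 ⊕ ℤ/12

Derivation:
rank_ℚ(R)=3; free=4−3=1
SNF(R) diag = [2, 4, 12] → torsion [2, 4, 12]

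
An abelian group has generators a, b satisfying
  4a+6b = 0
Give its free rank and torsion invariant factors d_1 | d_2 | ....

rank_ℚ(R)=1; free=2−1=1
SNF(R) diag = [2] → torsion [2]

Answer: M ≅ ℤ^1 ⊕ ℤ/2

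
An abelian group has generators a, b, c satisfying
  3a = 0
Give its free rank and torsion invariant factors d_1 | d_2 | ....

Answer: M ≅ ℤ^2 ⊕ ℤ/3

Derivation:
rank_ℚ(R)=1; free=3−1=2
SNF(R) diag = [3] → torsion [3]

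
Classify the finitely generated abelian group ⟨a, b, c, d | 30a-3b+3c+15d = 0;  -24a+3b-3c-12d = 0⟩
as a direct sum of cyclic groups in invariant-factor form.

rank_ℚ(R)=2; free=4−2=2
SNF(R) diag = [3, 3] → torsion [3, 3]

Answer: M ≅ ℤ^2 ⊕ ℤ/3 ⊕ ℤ/3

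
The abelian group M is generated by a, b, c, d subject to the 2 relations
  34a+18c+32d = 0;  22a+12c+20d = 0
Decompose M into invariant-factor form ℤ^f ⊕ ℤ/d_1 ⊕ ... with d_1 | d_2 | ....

rank_ℚ(R)=2; free=4−2=2
SNF(R) diag = [2, 6] → torsion [2, 6]

Answer: M ≅ ℤ^2 ⊕ ℤ/2 ⊕ ℤ/6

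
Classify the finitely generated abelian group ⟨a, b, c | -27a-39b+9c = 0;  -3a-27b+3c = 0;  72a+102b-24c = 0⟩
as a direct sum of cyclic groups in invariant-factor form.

rank_ℚ(R)=3; free=3−3=0
SNF(R) diag = [3, 6, 6] → torsion [3, 6, 6]

Answer: M ≅ ℤ/3 ⊕ ℤ/6 ⊕ ℤ/6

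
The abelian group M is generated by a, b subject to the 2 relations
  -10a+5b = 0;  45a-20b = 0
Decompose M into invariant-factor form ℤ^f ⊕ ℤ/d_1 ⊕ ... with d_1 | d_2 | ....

Answer: M ≅ ℤ/5 ⊕ ℤ/5

Derivation:
rank_ℚ(R)=2; free=2−2=0
SNF(R) diag = [5, 5] → torsion [5, 5]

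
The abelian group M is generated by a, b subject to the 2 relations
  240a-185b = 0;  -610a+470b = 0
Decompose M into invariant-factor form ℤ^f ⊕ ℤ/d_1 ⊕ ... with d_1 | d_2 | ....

rank_ℚ(R)=2; free=2−2=0
SNF(R) diag = [5, 10] → torsion [5, 10]

Answer: M ≅ ℤ/5 ⊕ ℤ/10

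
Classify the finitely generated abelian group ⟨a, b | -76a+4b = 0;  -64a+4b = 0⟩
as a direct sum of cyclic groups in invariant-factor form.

Answer: M ≅ ℤ/4 ⊕ ℤ/12

Derivation:
rank_ℚ(R)=2; free=2−2=0
SNF(R) diag = [4, 12] → torsion [4, 12]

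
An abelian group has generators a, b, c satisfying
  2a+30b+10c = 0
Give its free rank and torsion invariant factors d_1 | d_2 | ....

Answer: M ≅ ℤ^2 ⊕ ℤ/2

Derivation:
rank_ℚ(R)=1; free=3−1=2
SNF(R) diag = [2] → torsion [2]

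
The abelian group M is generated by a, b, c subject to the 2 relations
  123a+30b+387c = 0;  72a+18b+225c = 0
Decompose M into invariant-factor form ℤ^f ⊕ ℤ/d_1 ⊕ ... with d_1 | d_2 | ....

rank_ℚ(R)=2; free=3−2=1
SNF(R) diag = [3, 9] → torsion [3, 9]

Answer: M ≅ ℤ^1 ⊕ ℤ/3 ⊕ ℤ/9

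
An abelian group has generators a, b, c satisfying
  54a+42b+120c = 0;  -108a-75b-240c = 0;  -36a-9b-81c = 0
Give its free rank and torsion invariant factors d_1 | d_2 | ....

Answer: M ≅ ℤ/3 ⊕ ℤ/9 ⊕ ℤ/18

Derivation:
rank_ℚ(R)=3; free=3−3=0
SNF(R) diag = [3, 9, 18] → torsion [3, 9, 18]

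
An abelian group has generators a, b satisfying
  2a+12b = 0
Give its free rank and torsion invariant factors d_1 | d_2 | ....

Answer: M ≅ ℤ^1 ⊕ ℤ/2

Derivation:
rank_ℚ(R)=1; free=2−1=1
SNF(R) diag = [2] → torsion [2]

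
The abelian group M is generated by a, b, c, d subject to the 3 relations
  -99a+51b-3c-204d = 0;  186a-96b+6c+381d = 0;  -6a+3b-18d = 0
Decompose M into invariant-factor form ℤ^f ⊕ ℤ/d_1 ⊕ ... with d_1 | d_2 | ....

Answer: M ≅ ℤ^1 ⊕ ℤ/3 ⊕ ℤ/3 ⊕ ℤ/9

Derivation:
rank_ℚ(R)=3; free=4−3=1
SNF(R) diag = [3, 3, 9] → torsion [3, 3, 9]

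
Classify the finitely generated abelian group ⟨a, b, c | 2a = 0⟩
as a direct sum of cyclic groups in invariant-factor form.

rank_ℚ(R)=1; free=3−1=2
SNF(R) diag = [2] → torsion [2]

Answer: M ≅ ℤ^2 ⊕ ℤ/2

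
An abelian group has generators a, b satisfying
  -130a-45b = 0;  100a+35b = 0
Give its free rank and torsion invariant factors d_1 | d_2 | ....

rank_ℚ(R)=2; free=2−2=0
SNF(R) diag = [5, 10] → torsion [5, 10]

Answer: M ≅ ℤ/5 ⊕ ℤ/10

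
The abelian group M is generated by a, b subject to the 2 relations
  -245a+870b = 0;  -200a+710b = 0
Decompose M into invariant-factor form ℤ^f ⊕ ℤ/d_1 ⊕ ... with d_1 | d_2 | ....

rank_ℚ(R)=2; free=2−2=0
SNF(R) diag = [5, 10] → torsion [5, 10]

Answer: M ≅ ℤ/5 ⊕ ℤ/10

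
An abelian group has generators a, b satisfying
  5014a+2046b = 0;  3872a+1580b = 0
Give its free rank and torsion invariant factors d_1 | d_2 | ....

Answer: M ≅ ℤ/2 ⊕ ℤ/4

Derivation:
rank_ℚ(R)=2; free=2−2=0
SNF(R) diag = [2, 4] → torsion [2, 4]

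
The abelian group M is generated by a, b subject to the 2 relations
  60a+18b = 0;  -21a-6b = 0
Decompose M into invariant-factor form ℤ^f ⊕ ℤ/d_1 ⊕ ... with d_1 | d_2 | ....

rank_ℚ(R)=2; free=2−2=0
SNF(R) diag = [3, 6] → torsion [3, 6]

Answer: M ≅ ℤ/3 ⊕ ℤ/6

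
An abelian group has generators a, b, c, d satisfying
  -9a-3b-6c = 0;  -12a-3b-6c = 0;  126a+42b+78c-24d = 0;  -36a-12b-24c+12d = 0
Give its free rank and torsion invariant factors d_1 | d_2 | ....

Answer: M ≅ ℤ/3 ⊕ ℤ/3 ⊕ ℤ/6 ⊕ ℤ/12

Derivation:
rank_ℚ(R)=4; free=4−4=0
SNF(R) diag = [3, 3, 6, 12] → torsion [3, 3, 6, 12]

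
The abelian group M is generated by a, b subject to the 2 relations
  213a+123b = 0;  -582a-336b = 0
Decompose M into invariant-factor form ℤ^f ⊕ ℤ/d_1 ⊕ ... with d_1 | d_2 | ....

rank_ℚ(R)=2; free=2−2=0
SNF(R) diag = [3, 6] → torsion [3, 6]

Answer: M ≅ ℤ/3 ⊕ ℤ/6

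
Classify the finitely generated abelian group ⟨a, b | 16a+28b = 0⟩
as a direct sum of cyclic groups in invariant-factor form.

Answer: M ≅ ℤ^1 ⊕ ℤ/4

Derivation:
rank_ℚ(R)=1; free=2−1=1
SNF(R) diag = [4] → torsion [4]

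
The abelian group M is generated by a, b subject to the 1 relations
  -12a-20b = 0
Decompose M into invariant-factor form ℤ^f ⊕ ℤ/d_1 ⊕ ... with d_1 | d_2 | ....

Answer: M ≅ ℤ^1 ⊕ ℤ/4

Derivation:
rank_ℚ(R)=1; free=2−1=1
SNF(R) diag = [4] → torsion [4]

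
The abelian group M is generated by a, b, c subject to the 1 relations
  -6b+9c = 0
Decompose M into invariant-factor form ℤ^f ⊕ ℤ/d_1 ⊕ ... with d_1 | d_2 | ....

rank_ℚ(R)=1; free=3−1=2
SNF(R) diag = [3] → torsion [3]

Answer: M ≅ ℤ^2 ⊕ ℤ/3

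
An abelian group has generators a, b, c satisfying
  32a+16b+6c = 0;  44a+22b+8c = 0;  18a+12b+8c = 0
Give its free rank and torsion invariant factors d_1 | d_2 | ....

rank_ℚ(R)=3; free=3−3=0
SNF(R) diag = [2, 2, 6] → torsion [2, 2, 6]

Answer: M ≅ ℤ/2 ⊕ ℤ/2 ⊕ ℤ/6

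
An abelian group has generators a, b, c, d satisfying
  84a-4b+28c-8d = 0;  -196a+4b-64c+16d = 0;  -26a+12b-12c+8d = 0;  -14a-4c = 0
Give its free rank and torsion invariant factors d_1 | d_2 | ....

Answer: M ≅ ℤ/2 ⊕ ℤ/4 ⊕ ℤ/4 ⊕ ℤ/8

Derivation:
rank_ℚ(R)=4; free=4−4=0
SNF(R) diag = [2, 4, 4, 8] → torsion [2, 4, 4, 8]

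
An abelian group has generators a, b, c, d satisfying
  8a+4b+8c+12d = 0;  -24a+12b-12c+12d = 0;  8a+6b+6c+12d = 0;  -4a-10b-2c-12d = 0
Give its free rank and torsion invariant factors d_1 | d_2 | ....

Answer: M ≅ ℤ/2 ⊕ ℤ/4 ⊕ ℤ/12 ⊕ ℤ/12

Derivation:
rank_ℚ(R)=4; free=4−4=0
SNF(R) diag = [2, 4, 12, 12] → torsion [2, 4, 12, 12]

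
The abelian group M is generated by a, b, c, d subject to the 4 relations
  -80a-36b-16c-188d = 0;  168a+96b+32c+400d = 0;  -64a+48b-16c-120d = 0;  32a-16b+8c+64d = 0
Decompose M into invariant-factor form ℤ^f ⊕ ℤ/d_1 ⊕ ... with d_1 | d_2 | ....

rank_ℚ(R)=4; free=4−4=0
SNF(R) diag = [4, 8, 8, 8] → torsion [4, 8, 8, 8]

Answer: M ≅ ℤ/4 ⊕ ℤ/8 ⊕ ℤ/8 ⊕ ℤ/8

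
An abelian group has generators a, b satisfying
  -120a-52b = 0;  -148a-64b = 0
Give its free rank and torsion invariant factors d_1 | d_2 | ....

rank_ℚ(R)=2; free=2−2=0
SNF(R) diag = [4, 4] → torsion [4, 4]

Answer: M ≅ ℤ/4 ⊕ ℤ/4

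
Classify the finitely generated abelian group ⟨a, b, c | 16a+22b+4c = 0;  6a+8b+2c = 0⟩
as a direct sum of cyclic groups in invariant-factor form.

Answer: M ≅ ℤ^1 ⊕ ℤ/2 ⊕ ℤ/2

Derivation:
rank_ℚ(R)=2; free=3−2=1
SNF(R) diag = [2, 2] → torsion [2, 2]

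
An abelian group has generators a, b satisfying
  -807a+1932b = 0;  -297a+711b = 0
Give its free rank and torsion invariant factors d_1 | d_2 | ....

rank_ℚ(R)=2; free=2−2=0
SNF(R) diag = [3, 9] → torsion [3, 9]

Answer: M ≅ ℤ/3 ⊕ ℤ/9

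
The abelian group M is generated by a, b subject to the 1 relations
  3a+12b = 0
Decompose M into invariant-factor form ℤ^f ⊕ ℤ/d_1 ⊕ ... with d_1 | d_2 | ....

rank_ℚ(R)=1; free=2−1=1
SNF(R) diag = [3] → torsion [3]

Answer: M ≅ ℤ^1 ⊕ ℤ/3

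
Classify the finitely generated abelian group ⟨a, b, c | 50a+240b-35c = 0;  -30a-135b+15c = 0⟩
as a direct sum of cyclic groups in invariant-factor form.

Answer: M ≅ ℤ^1 ⊕ ℤ/5 ⊕ ℤ/15

Derivation:
rank_ℚ(R)=2; free=3−2=1
SNF(R) diag = [5, 15] → torsion [5, 15]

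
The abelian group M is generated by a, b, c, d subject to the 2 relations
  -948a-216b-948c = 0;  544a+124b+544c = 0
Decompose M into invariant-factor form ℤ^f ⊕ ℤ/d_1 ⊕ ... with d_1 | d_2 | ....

rank_ℚ(R)=2; free=4−2=2
SNF(R) diag = [4, 12] → torsion [4, 12]

Answer: M ≅ ℤ^2 ⊕ ℤ/4 ⊕ ℤ/12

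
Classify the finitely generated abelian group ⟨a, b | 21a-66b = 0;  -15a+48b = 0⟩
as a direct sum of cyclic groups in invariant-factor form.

Answer: M ≅ ℤ/3 ⊕ ℤ/6

Derivation:
rank_ℚ(R)=2; free=2−2=0
SNF(R) diag = [3, 6] → torsion [3, 6]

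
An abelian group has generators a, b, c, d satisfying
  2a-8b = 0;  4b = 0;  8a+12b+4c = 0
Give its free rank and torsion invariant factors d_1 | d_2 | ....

rank_ℚ(R)=3; free=4−3=1
SNF(R) diag = [2, 4, 4] → torsion [2, 4, 4]

Answer: M ≅ ℤ^1 ⊕ ℤ/2 ⊕ ℤ/4 ⊕ ℤ/4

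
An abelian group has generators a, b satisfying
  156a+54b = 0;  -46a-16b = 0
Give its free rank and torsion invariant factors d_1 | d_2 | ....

Answer: M ≅ ℤ/2 ⊕ ℤ/6

Derivation:
rank_ℚ(R)=2; free=2−2=0
SNF(R) diag = [2, 6] → torsion [2, 6]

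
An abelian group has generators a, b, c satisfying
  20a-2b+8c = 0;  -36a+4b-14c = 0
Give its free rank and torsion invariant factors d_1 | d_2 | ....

Answer: M ≅ ℤ^1 ⊕ ℤ/2 ⊕ ℤ/2

Derivation:
rank_ℚ(R)=2; free=3−2=1
SNF(R) diag = [2, 2] → torsion [2, 2]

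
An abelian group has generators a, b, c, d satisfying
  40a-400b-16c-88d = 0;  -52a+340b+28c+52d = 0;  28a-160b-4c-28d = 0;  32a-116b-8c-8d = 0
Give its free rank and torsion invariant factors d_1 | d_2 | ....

Answer: M ≅ ℤ/4 ⊕ ℤ/12 ⊕ ℤ/24 ⊕ ℤ/24

Derivation:
rank_ℚ(R)=4; free=4−4=0
SNF(R) diag = [4, 12, 24, 24] → torsion [4, 12, 24, 24]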